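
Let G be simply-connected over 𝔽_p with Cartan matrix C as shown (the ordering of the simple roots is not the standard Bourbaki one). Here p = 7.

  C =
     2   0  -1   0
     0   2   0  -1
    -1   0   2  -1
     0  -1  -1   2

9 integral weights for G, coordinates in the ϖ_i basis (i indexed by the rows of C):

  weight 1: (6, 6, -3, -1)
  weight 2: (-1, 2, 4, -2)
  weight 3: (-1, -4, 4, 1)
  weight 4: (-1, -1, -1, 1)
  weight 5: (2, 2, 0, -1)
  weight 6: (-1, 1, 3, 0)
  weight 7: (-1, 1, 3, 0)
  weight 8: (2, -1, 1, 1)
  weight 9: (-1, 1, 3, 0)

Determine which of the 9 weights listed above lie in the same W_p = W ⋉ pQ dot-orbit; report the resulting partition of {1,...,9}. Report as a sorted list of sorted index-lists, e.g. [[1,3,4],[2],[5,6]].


A_4 Cartan matrix, 4 simple roots permuted; ρ=(1,1,1,1).

Alcove-folded reps (p=7, 9 weights, presented ϖ-order):

  λ_1 → (0, 0, 0, 2) · λ_2 → (0, 2, 4, 1) · λ_3 → (0, 2, 4, 1) · λ_4 → (0, 0, 0, 2) · λ_5 → (3, 3, 1, 0) · λ_6 → (0, 2, 4, 1) · λ_7 → (0, 2, 4, 1) · λ_8 → (3, 0, 2, 2) · λ_9 → (0, 2, 4, 1)

Linkage partition of the 9 weights (4 classes, p=7):

[[1, 4], [2, 3, 6, 7, 9], [5], [8]]


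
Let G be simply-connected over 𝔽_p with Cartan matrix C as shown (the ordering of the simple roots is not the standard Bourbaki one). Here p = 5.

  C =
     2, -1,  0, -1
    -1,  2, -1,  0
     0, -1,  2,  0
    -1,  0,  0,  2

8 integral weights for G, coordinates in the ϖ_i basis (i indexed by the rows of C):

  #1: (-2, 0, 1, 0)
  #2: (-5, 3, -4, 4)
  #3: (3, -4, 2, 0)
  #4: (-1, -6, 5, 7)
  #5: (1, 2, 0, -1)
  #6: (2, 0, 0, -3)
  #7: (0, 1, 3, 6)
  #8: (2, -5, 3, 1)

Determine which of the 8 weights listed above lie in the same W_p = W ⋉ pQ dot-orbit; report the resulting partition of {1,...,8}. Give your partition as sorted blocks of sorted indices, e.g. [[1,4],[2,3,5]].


Type A_4, rank 4, |W|=120; reorder rows/cols to standard.

Each λ_j+ρ reduced to Ā_5; 4-tuples below use C's row order:

  1: (1, 0, 2, 0) · 2: (1, 3, 0, 1) · 3: (1, 3, 0, 1) · 4: (1, 3, 0, 1) · 5: (1, 3, 0, 1) · 6: (1, 1, 1, 2) · 7: (1, 1, 1, 2) · 8: (1, 3, 0, 1)

The 8 indices split into 3 linkage classes (same alcove rep ⇔ same W_5-dot-orbit):

[[1], [2, 3, 4, 5, 8], [6, 7]]


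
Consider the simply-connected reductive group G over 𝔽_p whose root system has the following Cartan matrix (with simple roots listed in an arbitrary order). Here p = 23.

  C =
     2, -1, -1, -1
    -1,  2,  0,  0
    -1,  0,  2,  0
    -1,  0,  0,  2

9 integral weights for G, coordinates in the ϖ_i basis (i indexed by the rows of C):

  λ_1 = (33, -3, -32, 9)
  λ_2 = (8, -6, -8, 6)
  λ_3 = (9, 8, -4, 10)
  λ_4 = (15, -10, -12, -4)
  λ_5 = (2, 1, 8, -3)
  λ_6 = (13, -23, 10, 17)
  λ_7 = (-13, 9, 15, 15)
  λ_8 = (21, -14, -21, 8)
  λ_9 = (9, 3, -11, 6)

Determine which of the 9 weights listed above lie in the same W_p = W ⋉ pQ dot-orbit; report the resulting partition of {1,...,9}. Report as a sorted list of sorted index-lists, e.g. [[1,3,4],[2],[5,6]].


C ↔ D_4 under row/col permutation; |W(D_4)| = 192.

λ_j+ρ reflected into Ā_23 (⟨·,θ^∨⟩≤23); 4-tuples as given:

  λ_1 → (1, 10, 1, 2);  λ_2 → (3, 2, 4, 4);  λ_3 → (3, 2, 4, 4);  λ_4 → (3, 2, 4, 4);  λ_5 → (1, 2, 9, 2);  λ_6 → (1, 2, 9, 2);  λ_7 → (3, 2, 4, 4);  λ_8 → (1, 2, 9, 2);  λ_9 → (0, 4, 10, 7)

Linkage partition of the 9 weights (4 classes, p=23):

[[1], [2, 3, 4, 7], [5, 6, 8], [9]]


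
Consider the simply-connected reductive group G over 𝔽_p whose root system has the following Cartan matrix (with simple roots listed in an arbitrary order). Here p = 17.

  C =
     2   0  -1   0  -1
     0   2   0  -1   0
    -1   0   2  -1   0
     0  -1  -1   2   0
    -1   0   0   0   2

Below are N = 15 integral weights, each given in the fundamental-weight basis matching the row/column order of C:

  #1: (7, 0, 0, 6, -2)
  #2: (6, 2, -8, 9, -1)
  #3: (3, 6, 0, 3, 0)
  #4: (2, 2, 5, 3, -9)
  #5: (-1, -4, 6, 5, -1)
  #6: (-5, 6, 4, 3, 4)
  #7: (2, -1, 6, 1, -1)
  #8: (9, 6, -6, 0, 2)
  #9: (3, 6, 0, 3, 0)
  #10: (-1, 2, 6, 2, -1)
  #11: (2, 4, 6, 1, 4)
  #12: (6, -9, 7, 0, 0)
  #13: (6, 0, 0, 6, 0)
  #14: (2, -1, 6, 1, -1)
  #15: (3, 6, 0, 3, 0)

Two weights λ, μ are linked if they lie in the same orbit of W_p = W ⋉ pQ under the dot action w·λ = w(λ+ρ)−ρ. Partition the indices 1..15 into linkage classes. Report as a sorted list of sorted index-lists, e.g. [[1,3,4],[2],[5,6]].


Type A_5, rank 5, |W|=720; reorder rows/cols to standard.

W_17-reps of the 15 weights in Ā_17 (same 5-coord order as C):

    1: (7, 1, 1, 7, 1)
    2: (0, 3, 7, 3, 0)
    3: (4, 7, 1, 4, 1)
    4: (5, 3, 1, 4, 3)
    5: (0, 3, 7, 3, 0)
    6: (4, 7, 1, 4, 1)
    7: (3, 0, 7, 2, 0)
    8: (5, 3, 1, 4, 3)
    9: (4, 7, 1, 4, 1)
    10: (0, 3, 7, 3, 0)
    11: (3, 0, 7, 2, 0)
    12: (7, 1, 1, 7, 1)
    13: (7, 1, 1, 7, 1)
    14: (3, 0, 7, 2, 0)
    15: (4, 7, 1, 4, 1)

The 15 indices split into 5 linkage classes (same alcove rep ⇔ same W_17-dot-orbit):

[[1, 12, 13], [2, 5, 10], [3, 6, 9, 15], [4, 8], [7, 11, 14]]


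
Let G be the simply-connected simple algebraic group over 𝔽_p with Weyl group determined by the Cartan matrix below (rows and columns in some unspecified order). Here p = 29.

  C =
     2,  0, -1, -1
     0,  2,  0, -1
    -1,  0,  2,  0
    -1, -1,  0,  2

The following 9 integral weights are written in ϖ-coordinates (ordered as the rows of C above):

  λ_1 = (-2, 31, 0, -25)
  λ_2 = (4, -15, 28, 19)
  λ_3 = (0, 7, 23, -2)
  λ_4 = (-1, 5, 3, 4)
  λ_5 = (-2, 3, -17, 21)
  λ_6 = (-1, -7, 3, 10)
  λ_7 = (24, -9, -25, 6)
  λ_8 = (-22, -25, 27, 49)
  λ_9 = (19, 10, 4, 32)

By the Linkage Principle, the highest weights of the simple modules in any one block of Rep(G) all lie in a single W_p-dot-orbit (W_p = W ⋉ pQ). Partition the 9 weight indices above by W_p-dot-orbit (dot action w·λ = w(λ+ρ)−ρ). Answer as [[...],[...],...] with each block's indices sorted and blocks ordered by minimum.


Dynkin diagram of C (from the 6 off-diagonal −1 entries): A_4.

W_29-reps of the 9 weights in Ā_29 (same 4-coord order as C):

    λ_1+ρ ↦ (0, 4, 21, 1)
    λ_2+ρ ↦ (0, 6, 4, 5)
    λ_3+ρ ↦ (0, 4, 21, 1)
    λ_4+ρ ↦ (0, 6, 4, 5)
    λ_5+ρ ↦ (16, 4, 1, 5)
    λ_6+ρ ↦ (0, 6, 4, 5)
    λ_7+ρ ↦ (0, 4, 21, 1)
    λ_8+ρ ↦ (0, 4, 21, 1)
    λ_9+ρ ↦ (0, 6, 4, 5)

The 9 indices split into 3 linkage classes (same alcove rep ⇔ same W_29-dot-orbit):

[[1, 3, 7, 8], [2, 4, 6, 9], [5]]


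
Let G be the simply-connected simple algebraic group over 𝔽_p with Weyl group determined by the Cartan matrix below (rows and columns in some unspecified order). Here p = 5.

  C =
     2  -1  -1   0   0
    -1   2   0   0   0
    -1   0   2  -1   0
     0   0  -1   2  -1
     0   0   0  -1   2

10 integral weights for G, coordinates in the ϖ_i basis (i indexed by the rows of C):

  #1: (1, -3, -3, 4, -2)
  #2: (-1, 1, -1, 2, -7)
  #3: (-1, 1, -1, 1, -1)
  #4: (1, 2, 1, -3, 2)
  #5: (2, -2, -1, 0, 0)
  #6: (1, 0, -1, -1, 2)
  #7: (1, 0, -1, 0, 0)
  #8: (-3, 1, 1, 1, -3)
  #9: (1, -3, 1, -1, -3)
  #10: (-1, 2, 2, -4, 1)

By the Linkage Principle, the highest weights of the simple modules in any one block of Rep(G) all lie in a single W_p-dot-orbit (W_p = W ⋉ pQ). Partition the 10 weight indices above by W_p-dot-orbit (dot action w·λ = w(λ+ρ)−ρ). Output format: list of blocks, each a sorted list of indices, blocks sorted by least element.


Cartan matrix: type A_5 (|W|=720); un-permuting the 5 rows.

λ_j+ρ reflected into Ā_5 (⟨·,θ^∨⟩≤5); 5-tuples as given:

  [1] (2, 0, 0, 2, 1)
  [2] (2, 0, 0, 0, 2)
  [3] (0, 2, 0, 2, 0)
  [4] (2, 0, 0, 0, 2)
  [5] (2, 1, 0, 1, 1)
  [6] (2, 0, 0, 0, 2)
  [7] (2, 1, 0, 1, 1)
  [8] (2, 0, 0, 0, 2)
  [9] (0, 2, 0, 2, 0)
  [10] (0, 2, 0, 2, 0)

Partition of {1..10} into 4 W_5-dot-orbits:

[[1], [2, 4, 6, 8], [3, 9, 10], [5, 7]]


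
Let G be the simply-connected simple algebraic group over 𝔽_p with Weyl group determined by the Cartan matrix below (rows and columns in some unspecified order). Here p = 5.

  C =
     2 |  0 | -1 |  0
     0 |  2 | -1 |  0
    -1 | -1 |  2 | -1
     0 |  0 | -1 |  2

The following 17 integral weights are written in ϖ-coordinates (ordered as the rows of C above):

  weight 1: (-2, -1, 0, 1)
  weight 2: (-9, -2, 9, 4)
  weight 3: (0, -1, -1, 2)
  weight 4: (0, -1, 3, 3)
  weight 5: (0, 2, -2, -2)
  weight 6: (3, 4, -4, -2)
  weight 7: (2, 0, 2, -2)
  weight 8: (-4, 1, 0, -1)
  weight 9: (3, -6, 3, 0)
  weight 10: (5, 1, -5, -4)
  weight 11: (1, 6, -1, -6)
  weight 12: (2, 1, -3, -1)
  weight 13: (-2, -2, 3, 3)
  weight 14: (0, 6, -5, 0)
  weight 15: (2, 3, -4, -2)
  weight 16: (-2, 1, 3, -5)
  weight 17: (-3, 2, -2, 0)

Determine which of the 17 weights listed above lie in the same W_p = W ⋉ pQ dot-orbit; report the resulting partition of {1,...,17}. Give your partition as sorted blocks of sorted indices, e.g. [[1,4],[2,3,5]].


Type D_4, rank 4, |W|=192; reorder rows/cols to standard.

W_5-reps of the 17 weights in Ā_5 (same 4-coord order as C):

  1: (1, 0, 0, 2);  2: (0, 1, 0, 3);  3: (1, 0, 0, 3);  4: (0, 1, 0, 3);  5: (1, 1, 0, 1);  6: (0, 1, 0, 3);  7: (1, 1, 0, 1);  8: (1, 0, 0, 2);  9: (0, 1, 0, 3);  10: (1, 1, 1, 0);  11: (1, 0, 0, 2);  12: (1, 0, 0, 2);  13: (1, 1, 1, 0);  14: (1, 1, 0, 1);  15: (1, 0, 0, 3);  16: (0, 1, 0, 3);  17: (1, 0, 0, 2)

5 distinct reps among the 17 weights ⇒ 5 W_5-linkage classes:

[[1, 8, 11, 12, 17], [2, 4, 6, 9, 16], [3, 15], [5, 7, 14], [10, 13]]


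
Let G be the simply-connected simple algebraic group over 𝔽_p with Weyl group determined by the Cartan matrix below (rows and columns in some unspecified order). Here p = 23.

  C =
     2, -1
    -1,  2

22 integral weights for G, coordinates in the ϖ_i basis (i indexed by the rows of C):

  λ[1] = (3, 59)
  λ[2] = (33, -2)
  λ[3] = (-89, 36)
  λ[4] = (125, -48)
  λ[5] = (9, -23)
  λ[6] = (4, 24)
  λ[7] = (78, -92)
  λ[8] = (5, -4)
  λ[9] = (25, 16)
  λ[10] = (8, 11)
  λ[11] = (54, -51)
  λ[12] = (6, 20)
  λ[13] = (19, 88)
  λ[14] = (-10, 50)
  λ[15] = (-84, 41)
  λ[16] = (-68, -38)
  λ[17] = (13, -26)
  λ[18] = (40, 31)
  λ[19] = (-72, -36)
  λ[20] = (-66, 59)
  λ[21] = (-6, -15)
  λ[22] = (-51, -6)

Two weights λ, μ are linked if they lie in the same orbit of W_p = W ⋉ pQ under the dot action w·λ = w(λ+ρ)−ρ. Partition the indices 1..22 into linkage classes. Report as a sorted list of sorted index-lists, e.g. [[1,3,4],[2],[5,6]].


Root system A_2: the 2×2 matrix C matches after relabeling.

W_23-reps of the 22 weights in Ā_23 (same 2-coord order as C):

  1: (5, 4)
  2: (12, 10)
  3: (5, 4)
  4: (12, 10)
  5: (12, 10)
  6: (2, 16)
  7: (12, 10)
  8: (3, 3)
  9: (3, 3)
  10: (9, 12)
  11: (14, 5)
  12: (2, 16)
  13: (3, 3)
  14: (14, 5)
  15: (5, 4)
  16: (9, 12)
  17: (9, 12)
  18: (14, 5)
  19: (9, 12)
  20: (5, 4)
  21: (14, 5)
  22: (14, 5)

Linkage partition of the 22 weights (6 classes, p=23):

[[1, 3, 15, 20], [2, 4, 5, 7], [6, 12], [8, 9, 13], [10, 16, 17, 19], [11, 14, 18, 21, 22]]


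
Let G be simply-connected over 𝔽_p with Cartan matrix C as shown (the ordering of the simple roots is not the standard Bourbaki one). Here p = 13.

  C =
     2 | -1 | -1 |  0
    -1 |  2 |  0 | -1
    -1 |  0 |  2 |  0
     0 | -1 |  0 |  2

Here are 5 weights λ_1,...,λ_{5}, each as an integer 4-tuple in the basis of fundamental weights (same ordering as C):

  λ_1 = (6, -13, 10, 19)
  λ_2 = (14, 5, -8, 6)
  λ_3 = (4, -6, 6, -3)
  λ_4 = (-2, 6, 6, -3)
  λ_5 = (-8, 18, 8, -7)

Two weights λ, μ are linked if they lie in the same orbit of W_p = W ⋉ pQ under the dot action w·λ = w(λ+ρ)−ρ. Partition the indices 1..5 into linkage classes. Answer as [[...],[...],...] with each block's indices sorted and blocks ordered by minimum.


Cartan matrix: type A_4 (|W|=120); un-permuting the 4 rows.

Folding the 5 weights λ_j+ρ into Ā_13 (reps in the given 4-coord order):

    λ_1+ρ ↦ (2, 0, 5, 5)
    λ_2+ρ ↦ (2, 0, 5, 5)
    λ_3+ρ ↦ (2, 0, 5, 5)
    λ_4+ρ ↦ (1, 4, 6, 2)
    λ_5+ρ ↦ (1, 4, 6, 2)

Grouping the 5 weights by Ā_13-representative: 2 linkage classes.

[[1, 2, 3], [4, 5]]


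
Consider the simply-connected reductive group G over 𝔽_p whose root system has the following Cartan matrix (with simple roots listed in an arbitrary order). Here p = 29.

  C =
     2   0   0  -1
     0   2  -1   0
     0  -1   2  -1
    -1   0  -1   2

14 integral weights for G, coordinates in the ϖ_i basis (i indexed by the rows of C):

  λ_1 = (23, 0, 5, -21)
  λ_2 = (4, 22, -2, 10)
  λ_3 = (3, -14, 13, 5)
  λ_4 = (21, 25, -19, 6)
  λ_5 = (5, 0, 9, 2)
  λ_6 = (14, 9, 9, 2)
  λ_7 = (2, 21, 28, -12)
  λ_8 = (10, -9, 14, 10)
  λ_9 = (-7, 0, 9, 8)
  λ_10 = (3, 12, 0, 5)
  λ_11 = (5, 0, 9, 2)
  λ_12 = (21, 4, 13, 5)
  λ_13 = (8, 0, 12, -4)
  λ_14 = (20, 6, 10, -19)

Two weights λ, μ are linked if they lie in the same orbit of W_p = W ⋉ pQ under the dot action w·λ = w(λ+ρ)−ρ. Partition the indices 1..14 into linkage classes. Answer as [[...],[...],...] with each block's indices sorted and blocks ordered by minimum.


C ↔ A_4 under row/col permutation; |W(A_4)| = 120.

Ā_29 reps of the 14 weights (A_4, coords as presented):

    [1] (4, 13, 1, 6)
    [2] (4, 13, 1, 6)
    [3] (4, 13, 1, 6)
    [4] (3, 0, 7, 11)
    [5] (6, 1, 10, 3)
    [6] (6, 1, 10, 3)
    [7] (3, 0, 7, 11)
    [8] (3, 0, 7, 11)
    [9] (6, 1, 10, 3)
    [10] (4, 13, 1, 6)
    [11] (6, 1, 10, 3)
    [12] (4, 13, 1, 6)
    [13] (6, 1, 10, 3)
    [14] (3, 0, 7, 11)

Partition of {1..14} into 3 W_29-dot-orbits:

[[1, 2, 3, 10, 12], [4, 7, 8, 14], [5, 6, 9, 11, 13]]


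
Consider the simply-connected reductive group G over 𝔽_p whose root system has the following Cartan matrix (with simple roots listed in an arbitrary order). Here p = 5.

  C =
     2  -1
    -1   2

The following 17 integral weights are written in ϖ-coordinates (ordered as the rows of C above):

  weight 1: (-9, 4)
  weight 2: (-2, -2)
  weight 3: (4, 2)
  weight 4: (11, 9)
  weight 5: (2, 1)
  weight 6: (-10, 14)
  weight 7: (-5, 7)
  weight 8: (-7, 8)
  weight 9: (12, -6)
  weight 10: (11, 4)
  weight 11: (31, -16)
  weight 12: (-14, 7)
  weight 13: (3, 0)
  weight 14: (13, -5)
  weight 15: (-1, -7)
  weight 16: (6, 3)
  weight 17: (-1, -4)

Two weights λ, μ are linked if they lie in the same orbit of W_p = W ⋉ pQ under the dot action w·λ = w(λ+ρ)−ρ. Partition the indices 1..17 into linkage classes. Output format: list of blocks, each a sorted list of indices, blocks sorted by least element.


C ↔ A_2 under row/col permutation; |W(A_2)| = 6.

Ā_5 reps of the 17 weights (A_2, coords as presented):

  λ_1+ρ ↦ (2, 0);  λ_2+ρ ↦ (1, 1);  λ_3+ρ ↦ (2, 0);  λ_4+ρ ↦ (2, 0);  λ_5+ρ ↦ (3, 2);  λ_6+ρ ↦ (4, 1);  λ_7+ρ ↦ (1, 1);  λ_8+ρ ↦ (1, 1);  λ_9+ρ ↦ (3, 0);  λ_10+ρ ↦ (3, 2);  λ_11+ρ ↦ (2, 0);  λ_12+ρ ↦ (3, 0);  λ_13+ρ ↦ (4, 1);  λ_14+ρ ↦ (4, 1);  λ_15+ρ ↦ (4, 1);  λ_16+ρ ↦ (1, 1);  λ_17+ρ ↦ (3, 0)

Grouping the 17 weights by Ā_5-representative: 5 linkage classes.

[[1, 3, 4, 11], [2, 7, 8, 16], [5, 10], [6, 13, 14, 15], [9, 12, 17]]


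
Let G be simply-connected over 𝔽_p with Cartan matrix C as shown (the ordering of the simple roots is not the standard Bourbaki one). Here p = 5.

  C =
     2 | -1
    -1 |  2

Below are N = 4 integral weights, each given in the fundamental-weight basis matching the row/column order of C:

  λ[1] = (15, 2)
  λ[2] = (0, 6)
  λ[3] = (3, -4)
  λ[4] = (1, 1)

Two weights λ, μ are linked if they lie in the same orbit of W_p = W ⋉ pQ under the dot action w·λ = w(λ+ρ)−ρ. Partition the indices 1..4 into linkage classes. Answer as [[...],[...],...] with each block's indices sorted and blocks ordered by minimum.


Cartan matrix: type A_2 (|W|=6); un-permuting the 2 rows.

Folding the 4 weights λ_j+ρ into Ā_5 (reps in the given 2-coord order):

  λ_1 → (1, 3) · λ_2 → (2, 2) · λ_3 → (1, 3) · λ_4 → (2, 2)

Partition of {1..4} into 2 W_5-dot-orbits:

[[1, 3], [2, 4]]


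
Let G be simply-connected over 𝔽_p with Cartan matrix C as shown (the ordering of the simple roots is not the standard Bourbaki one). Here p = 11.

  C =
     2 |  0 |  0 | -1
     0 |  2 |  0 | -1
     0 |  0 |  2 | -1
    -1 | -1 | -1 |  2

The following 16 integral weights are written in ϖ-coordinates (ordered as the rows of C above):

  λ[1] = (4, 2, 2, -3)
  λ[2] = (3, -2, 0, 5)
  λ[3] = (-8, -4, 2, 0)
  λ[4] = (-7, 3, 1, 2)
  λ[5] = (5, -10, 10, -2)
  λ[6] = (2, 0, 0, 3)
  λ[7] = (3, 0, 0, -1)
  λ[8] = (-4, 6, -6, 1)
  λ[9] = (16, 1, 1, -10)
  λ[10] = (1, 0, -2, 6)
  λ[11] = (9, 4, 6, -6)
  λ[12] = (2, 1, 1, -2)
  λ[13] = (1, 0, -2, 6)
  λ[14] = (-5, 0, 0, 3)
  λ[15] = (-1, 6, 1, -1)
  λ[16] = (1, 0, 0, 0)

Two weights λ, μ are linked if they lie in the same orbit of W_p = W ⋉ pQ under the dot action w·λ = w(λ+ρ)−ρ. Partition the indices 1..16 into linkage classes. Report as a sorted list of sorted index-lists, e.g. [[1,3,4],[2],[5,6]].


Root system D_4: the 4×4 matrix C matches after relabeling.

λ_j+ρ reflected into Ā_11 (⟨·,θ^∨⟩≤11); 4-tuples as given:

  λ_1+ρ ↦ (3, 1, 1, 2) · λ_2+ρ ↦ (4, 1, 1, 0) · λ_3+ρ ↦ (3, 1, 1, 2) · λ_4+ρ ↦ (3, 1, 1, 2) · λ_5+ρ ↦ (4, 1, 1, 0) · λ_6+ρ ↦ (3, 1, 1, 2) · λ_7+ρ ↦ (4, 1, 1, 0) · λ_8+ρ ↦ (3, 1, 1, 2) · λ_9+ρ ↦ (2, 1, 1, 1) · λ_10+ρ ↦ (2, 1, 1, 1) · λ_11+ρ ↦ (4, 1, 1, 0) · λ_12+ρ ↦ (2, 1, 1, 1) · λ_13+ρ ↦ (2, 1, 1, 1) · λ_14+ρ ↦ (4, 1, 1, 0) · λ_15+ρ ↦ (0, 7, 2, 0) · λ_16+ρ ↦ (2, 1, 1, 1)

Partition of {1..16} into 4 W_11-dot-orbits:

[[1, 3, 4, 6, 8], [2, 5, 7, 11, 14], [9, 10, 12, 13, 16], [15]]


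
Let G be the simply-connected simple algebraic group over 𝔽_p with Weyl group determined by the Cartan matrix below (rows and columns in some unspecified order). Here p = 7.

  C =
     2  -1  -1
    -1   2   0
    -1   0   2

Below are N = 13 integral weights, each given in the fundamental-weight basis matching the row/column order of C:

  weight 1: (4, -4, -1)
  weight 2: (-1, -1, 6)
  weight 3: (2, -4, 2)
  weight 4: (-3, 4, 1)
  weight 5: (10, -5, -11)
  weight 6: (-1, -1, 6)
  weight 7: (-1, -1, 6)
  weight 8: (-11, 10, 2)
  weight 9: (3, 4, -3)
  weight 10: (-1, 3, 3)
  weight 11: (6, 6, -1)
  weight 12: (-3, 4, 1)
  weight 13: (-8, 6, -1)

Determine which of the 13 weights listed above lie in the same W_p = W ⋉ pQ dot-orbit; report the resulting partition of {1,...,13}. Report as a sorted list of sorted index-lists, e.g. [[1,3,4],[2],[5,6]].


A_3 Cartan matrix, 3 simple roots permuted; ρ=(1,1,1).

λ_j+ρ reflected into Ā_7 (⟨·,θ^∨⟩≤7); 3-tuples as given:

  λ_1+ρ ↦ (2, 3, 0);  λ_2+ρ ↦ (0, 0, 7);  λ_3+ρ ↦ (0, 3, 3);  λ_4+ρ ↦ (2, 3, 0);  λ_5+ρ ↦ (0, 3, 3);  λ_6+ρ ↦ (0, 0, 7);  λ_7+ρ ↦ (0, 0, 7);  λ_8+ρ ↦ (0, 3, 3);  λ_9+ρ ↦ (2, 3, 0);  λ_10+ρ ↦ (0, 3, 3);  λ_11+ρ ↦ (0, 0, 7);  λ_12+ρ ↦ (2, 3, 0);  λ_13+ρ ↦ (0, 0, 7)

Grouping the 13 weights by Ā_7-representative: 3 linkage classes.

[[1, 4, 9, 12], [2, 6, 7, 11, 13], [3, 5, 8, 10]]


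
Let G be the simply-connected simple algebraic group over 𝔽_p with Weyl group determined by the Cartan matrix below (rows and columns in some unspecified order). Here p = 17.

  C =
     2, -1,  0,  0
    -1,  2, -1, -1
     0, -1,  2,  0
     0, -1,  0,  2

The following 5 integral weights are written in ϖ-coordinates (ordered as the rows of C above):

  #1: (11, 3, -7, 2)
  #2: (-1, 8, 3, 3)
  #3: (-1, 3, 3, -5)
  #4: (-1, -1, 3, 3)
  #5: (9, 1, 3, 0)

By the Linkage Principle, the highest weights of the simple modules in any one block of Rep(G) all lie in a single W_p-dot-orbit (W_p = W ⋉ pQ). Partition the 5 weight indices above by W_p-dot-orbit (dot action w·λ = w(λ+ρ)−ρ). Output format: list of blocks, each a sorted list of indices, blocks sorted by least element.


Dynkin diagram of C (from the 6 off-diagonal −1 entries): D_4.

Ā_17 reps of the 5 weights (D_4, coords as presented):

    λ_1+ρ ↦ (10, 0, 4, 1)
    λ_2+ρ ↦ (0, 0, 4, 4)
    λ_3+ρ ↦ (0, 0, 4, 4)
    λ_4+ρ ↦ (0, 0, 4, 4)
    λ_5+ρ ↦ (10, 0, 4, 1)

Linkage partition of the 5 weights (2 classes, p=17):

[[1, 5], [2, 3, 4]]


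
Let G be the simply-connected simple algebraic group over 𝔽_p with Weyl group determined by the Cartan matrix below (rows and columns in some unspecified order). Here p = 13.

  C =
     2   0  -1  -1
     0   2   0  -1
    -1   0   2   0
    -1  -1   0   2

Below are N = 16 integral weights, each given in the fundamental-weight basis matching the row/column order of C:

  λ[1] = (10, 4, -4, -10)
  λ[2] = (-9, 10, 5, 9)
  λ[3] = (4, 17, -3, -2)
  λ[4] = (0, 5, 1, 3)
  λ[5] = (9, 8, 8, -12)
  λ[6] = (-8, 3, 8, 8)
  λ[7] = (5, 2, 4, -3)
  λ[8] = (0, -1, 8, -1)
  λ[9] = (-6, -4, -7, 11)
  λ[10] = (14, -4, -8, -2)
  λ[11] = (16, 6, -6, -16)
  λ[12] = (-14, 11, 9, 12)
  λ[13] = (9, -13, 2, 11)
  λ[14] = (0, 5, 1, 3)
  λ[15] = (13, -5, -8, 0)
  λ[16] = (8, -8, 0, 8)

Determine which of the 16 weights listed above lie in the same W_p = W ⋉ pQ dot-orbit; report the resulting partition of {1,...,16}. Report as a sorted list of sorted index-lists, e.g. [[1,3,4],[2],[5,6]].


C ↔ A_4 under row/col permutation; |W(A_4)| = 120.

Each λ_j+ρ reduced to Ā_13; 4-tuples below use C's row order:

  λ_1+ρ ↦ (1, 4, 2, 4) · λ_2+ρ ↦ (0, 3, 6, 2) · λ_3+ρ ↦ (1, 4, 2, 4) · λ_4+ρ ↦ (1, 6, 2, 4) · λ_5+ρ ↦ (1, 4, 2, 4) · λ_6+ρ ↦ (7, 2, 0, 2) · λ_7+ρ ↦ (4, 1, 5, 2) · λ_8+ρ ↦ (1, 0, 9, 0) · λ_9+ρ ↦ (4, 1, 5, 2) · λ_10+ρ ↦ (4, 1, 5, 2) · λ_11+ρ ↦ (1, 4, 2, 4) · λ_12+ρ ↦ (1, 0, 9, 0) · λ_13+ρ ↦ (1, 0, 9, 0) · λ_14+ρ ↦ (1, 6, 2, 4) · λ_15+ρ ↦ (4, 1, 5, 2) · λ_16+ρ ↦ (4, 1, 5, 2)

Partition of {1..16} into 6 W_13-dot-orbits:

[[1, 3, 5, 11], [2], [4, 14], [6], [7, 9, 10, 15, 16], [8, 12, 13]]


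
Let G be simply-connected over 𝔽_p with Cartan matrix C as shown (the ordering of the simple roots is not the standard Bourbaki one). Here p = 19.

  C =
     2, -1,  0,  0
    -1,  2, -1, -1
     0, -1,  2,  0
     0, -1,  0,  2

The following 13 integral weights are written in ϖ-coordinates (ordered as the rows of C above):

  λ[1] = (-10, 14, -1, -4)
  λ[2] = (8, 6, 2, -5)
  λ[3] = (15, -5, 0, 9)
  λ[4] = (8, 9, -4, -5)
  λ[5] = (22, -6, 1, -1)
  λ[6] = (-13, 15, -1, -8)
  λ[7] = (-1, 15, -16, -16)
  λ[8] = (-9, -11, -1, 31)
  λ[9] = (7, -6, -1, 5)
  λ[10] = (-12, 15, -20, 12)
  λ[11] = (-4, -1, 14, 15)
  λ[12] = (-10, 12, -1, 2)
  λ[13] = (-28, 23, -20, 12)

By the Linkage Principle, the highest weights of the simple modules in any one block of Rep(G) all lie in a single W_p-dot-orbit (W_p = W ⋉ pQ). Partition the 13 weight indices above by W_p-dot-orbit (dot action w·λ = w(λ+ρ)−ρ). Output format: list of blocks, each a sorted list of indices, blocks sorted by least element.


Cartan matrix: type D_4 (|W|=192); un-permuting the 4 rows.

Alcove-folded reps (p=19, 13 weights, presented ϖ-order):

  1: (9, 3, 0, 3)
  2: (9, 0, 3, 4)
  3: (9, 3, 0, 3)
  4: (9, 0, 3, 4)
  5: (14, 0, 1, 1)
  6: (9, 0, 3, 4)
  7: (14, 0, 1, 1)
  8: (3, 0, 5, 1)
  9: (3, 0, 5, 1)
  10: (3, 0, 5, 1)
  11: (9, 0, 3, 4)
  12: (9, 3, 0, 3)
  13: (3, 0, 5, 1)

These 13 weights hit 4 W_19-dot-orbits; sizes (3, 4, 2, 4):

[[1, 3, 12], [2, 4, 6, 11], [5, 7], [8, 9, 10, 13]]


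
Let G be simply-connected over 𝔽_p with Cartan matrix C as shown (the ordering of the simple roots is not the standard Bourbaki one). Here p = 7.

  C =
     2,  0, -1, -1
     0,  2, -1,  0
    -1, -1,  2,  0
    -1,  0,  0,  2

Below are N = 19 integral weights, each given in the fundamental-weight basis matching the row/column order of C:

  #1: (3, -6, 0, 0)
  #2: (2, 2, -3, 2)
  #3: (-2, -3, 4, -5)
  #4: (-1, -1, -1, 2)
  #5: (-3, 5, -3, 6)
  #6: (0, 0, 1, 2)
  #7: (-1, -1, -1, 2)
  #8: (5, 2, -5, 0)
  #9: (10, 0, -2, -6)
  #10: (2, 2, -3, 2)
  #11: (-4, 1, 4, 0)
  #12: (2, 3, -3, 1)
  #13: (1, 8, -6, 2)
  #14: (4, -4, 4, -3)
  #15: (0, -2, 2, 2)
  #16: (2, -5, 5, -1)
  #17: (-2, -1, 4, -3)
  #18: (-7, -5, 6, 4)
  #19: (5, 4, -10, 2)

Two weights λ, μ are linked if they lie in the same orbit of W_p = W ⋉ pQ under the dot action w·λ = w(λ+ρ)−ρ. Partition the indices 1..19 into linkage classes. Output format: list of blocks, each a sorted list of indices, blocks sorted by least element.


Dynkin diagram of C (from the 6 off-diagonal −1 entries): A_4.

λ_j+ρ reflected into Ā_7 (⟨·,θ^∨⟩≤7); 4-tuples as given:

    λ_1 → (0, 1, 4, 1)
    λ_2 → (1, 1, 2, 3)
    λ_3 → (2, 0, 2, 1)
    λ_4 → (0, 0, 0, 3)
    λ_5 → (2, 0, 2, 1)
    λ_6 → (1, 1, 2, 3)
    λ_7 → (0, 0, 0, 3)
    λ_8 → (2, 1, 3, 1)
    λ_9 → (2, 1, 3, 1)
    λ_10 → (1, 1, 2, 3)
    λ_11 → (1, 2, 2, 2)
    λ_12 → (1, 2, 2, 2)
    λ_13 → (1, 2, 2, 2)
    λ_14 → (2, 0, 2, 1)
    λ_15 → (1, 1, 2, 3)
    λ_16 → (1, 2, 2, 2)
    λ_17 → (2, 0, 2, 1)
    λ_18 → (2, 1, 3, 1)
    λ_19 → (1, 2, 2, 2)

Grouping the 19 weights by Ā_7-representative: 6 linkage classes.

[[1], [2, 6, 10, 15], [3, 5, 14, 17], [4, 7], [8, 9, 18], [11, 12, 13, 16, 19]]


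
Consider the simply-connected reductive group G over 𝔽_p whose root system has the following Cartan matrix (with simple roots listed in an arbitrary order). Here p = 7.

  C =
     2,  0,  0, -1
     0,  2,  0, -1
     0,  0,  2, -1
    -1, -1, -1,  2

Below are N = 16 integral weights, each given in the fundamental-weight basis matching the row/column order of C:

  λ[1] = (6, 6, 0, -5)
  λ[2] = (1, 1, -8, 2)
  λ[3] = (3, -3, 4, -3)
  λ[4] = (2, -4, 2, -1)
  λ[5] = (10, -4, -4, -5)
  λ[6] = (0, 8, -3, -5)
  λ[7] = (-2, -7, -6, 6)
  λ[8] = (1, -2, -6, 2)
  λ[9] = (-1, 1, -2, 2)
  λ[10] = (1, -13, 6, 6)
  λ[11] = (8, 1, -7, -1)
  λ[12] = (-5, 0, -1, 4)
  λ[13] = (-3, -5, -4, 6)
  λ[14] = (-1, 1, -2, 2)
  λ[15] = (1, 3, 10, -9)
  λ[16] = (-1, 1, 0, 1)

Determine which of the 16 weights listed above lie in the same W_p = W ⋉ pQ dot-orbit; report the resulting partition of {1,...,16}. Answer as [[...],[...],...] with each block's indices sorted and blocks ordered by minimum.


Type D_4, rank 4, |W|=192; reorder rows/cols to standard.

W_7-reps of the 16 weights in Ā_7 (same 4-coord order as C):

  1: (0, 0, 0, 3)
  2: (2, 2, 3, 0)
  3: (0, 2, 1, 2)
  4: (0, 0, 0, 3)
  5: (0, 0, 0, 3)
  6: (2, 0, 1, 1)
  7: (4, 1, 0, 1)
  8: (1, 2, 2, 0)
  9: (0, 2, 1, 2)
  10: (2, 2, 3, 0)
  11: (1, 2, 2, 0)
  12: (4, 1, 0, 1)
  13: (0, 2, 1, 2)
  14: (0, 2, 1, 2)
  15: (2, 0, 1, 1)
  16: (0, 2, 1, 2)

The 16 indices split into 6 linkage classes (same alcove rep ⇔ same W_7-dot-orbit):

[[1, 4, 5], [2, 10], [3, 9, 13, 14, 16], [6, 15], [7, 12], [8, 11]]


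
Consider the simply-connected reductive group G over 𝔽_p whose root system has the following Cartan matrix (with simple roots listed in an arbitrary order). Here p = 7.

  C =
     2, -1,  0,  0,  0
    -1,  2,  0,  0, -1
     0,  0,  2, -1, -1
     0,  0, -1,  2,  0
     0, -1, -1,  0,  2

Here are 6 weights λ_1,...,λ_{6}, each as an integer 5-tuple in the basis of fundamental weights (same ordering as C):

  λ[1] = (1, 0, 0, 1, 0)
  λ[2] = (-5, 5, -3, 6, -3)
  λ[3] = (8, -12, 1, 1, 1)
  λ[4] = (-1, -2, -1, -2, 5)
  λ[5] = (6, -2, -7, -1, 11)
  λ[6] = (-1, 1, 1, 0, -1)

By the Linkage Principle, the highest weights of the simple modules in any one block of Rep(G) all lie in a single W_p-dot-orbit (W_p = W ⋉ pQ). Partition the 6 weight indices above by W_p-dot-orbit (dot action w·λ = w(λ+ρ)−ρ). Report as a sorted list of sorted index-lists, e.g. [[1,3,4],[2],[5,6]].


A_5 Cartan matrix, 5 simple roots permuted; ρ=(1,1,1,1,1).

W_7-reps of the 6 weights in Ā_7 (same 5-coord order as C):

  λ_1 → (2, 1, 1, 2, 1)
  λ_2 → (0, 2, 2, 1, 0)
  λ_3 → (0, 2, 2, 1, 0)
  λ_4 → (1, 0, 1, 0, 4)
  λ_5 → (1, 0, 1, 0, 4)
  λ_6 → (0, 2, 2, 1, 0)

The 6 indices split into 3 linkage classes (same alcove rep ⇔ same W_7-dot-orbit):

[[1], [2, 3, 6], [4, 5]]


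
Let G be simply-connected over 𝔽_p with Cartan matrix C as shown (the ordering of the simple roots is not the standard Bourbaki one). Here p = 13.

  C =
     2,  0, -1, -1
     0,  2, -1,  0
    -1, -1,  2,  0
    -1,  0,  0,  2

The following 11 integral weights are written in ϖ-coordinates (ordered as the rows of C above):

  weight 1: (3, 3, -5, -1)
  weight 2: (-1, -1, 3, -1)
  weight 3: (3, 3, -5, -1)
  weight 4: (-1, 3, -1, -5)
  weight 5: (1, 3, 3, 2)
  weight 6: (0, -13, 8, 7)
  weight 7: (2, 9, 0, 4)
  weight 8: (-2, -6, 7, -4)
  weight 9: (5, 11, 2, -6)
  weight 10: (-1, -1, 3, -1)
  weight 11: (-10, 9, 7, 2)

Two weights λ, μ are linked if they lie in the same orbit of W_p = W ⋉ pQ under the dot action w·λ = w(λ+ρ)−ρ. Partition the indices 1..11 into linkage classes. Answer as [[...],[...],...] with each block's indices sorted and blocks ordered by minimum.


Type A_4, rank 4, |W|=120; reorder rows/cols to standard.

λ_j+ρ reflected into Ā_13 (⟨·,θ^∨⟩≤13); 4-tuples as given:

    1: (0, 0, 4, 0)
    2: (0, 0, 4, 0)
    3: (0, 0, 4, 0)
    4: (0, 0, 4, 0)
    5: (2, 4, 4, 3)
    6: (2, 4, 1, 1)
    7: (2, 4, 1, 1)
    8: (2, 4, 1, 1)
    9: (2, 4, 1, 1)
    10: (0, 0, 4, 0)
    11: (2, 4, 1, 1)

The 11 indices split into 3 linkage classes (same alcove rep ⇔ same W_13-dot-orbit):

[[1, 2, 3, 4, 10], [5], [6, 7, 8, 9, 11]]


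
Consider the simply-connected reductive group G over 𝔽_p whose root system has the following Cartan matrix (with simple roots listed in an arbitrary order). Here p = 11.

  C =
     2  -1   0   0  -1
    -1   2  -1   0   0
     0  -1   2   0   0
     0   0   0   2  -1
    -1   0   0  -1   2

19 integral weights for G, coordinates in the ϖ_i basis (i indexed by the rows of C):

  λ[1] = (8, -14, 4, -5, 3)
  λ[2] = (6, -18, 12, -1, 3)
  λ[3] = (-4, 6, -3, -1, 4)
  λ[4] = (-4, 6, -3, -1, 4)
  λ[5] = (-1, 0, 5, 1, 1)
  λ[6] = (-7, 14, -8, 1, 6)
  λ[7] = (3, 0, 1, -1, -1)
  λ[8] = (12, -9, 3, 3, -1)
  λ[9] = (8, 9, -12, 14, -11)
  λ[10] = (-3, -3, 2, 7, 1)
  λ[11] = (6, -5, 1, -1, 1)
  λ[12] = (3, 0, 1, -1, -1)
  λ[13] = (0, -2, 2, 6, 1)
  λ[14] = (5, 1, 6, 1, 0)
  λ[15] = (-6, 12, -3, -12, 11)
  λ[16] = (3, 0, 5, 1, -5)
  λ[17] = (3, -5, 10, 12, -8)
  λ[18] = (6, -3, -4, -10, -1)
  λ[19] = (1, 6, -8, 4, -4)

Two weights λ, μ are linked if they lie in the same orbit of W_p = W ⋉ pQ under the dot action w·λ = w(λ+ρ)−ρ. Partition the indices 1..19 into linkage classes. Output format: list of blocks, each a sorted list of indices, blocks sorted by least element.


Type A_5, rank 5, |W|=720; reorder rows/cols to standard.

Ā_11 reps of the 19 weights (A_5, coords as presented):

  λ_1+ρ ↦ (0, 1, 6, 2, 2)
  λ_2+ρ ↦ (4, 1, 2, 0, 0)
  λ_3+ρ ↦ (3, 2, 2, 0, 2)
  λ_4+ρ ↦ (3, 2, 2, 0, 2)
  λ_5+ρ ↦ (0, 1, 6, 2, 2)
  λ_6+ρ ↦ (2, 2, 0, 1, 4)
  λ_7+ρ ↦ (4, 1, 2, 0, 0)
  λ_8+ρ ↦ (3, 2, 2, 0, 2)
  λ_9+ρ ↦ (0, 1, 1, 6, 2)
  λ_10+ρ ↦ (0, 1, 1, 6, 2)
  λ_11+ρ ↦ (3, 2, 2, 0, 2)
  λ_12+ρ ↦ (4, 1, 2, 0, 0)
  λ_13+ρ ↦ (0, 1, 1, 6, 2)
  λ_14+ρ ↦ (2, 2, 0, 1, 4)
  λ_15+ρ ↦ (0, 1, 6, 2, 2)
  λ_16+ρ ↦ (0, 1, 6, 2, 2)
  λ_17+ρ ↦ (4, 1, 2, 0, 0)
  λ_18+ρ ↦ (3, 2, 2, 0, 2)
  λ_19+ρ ↦ (0, 1, 6, 2, 2)

Linkage partition of the 19 weights (5 classes, p=11):

[[1, 5, 15, 16, 19], [2, 7, 12, 17], [3, 4, 8, 11, 18], [6, 14], [9, 10, 13]]


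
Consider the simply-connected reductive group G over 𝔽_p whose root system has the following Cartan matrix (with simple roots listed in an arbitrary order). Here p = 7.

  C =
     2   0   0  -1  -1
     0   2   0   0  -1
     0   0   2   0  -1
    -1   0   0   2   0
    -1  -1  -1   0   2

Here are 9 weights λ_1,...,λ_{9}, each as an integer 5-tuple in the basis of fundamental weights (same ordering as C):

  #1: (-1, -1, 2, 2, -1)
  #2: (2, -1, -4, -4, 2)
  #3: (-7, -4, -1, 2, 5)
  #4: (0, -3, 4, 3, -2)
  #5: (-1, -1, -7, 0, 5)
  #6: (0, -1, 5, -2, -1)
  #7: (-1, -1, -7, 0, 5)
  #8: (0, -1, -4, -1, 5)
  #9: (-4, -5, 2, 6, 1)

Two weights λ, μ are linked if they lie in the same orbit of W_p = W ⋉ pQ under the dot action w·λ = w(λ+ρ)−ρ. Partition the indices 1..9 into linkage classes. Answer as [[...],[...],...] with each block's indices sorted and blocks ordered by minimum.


Type D_5, rank 5, |W|=1920; reorder rows/cols to standard.

Each λ_j+ρ reduced to Ā_7; 5-tuples below use C's row order:

    [1] (0, 0, 3, 3, 0)
    [2] (0, 0, 3, 3, 0)
    [3] (0, 0, 3, 3, 0)
    [4] (0, 1, 2, 2, 0)
    [5] (0, 0, 6, 1, 0)
    [6] (0, 0, 6, 1, 0)
    [7] (0, 0, 6, 1, 0)
    [8] (0, 0, 3, 3, 0)
    [9] (0, 1, 2, 2, 0)

These 9 weights hit 3 W_7-dot-orbits; sizes (4, 2, 3):

[[1, 2, 3, 8], [4, 9], [5, 6, 7]]


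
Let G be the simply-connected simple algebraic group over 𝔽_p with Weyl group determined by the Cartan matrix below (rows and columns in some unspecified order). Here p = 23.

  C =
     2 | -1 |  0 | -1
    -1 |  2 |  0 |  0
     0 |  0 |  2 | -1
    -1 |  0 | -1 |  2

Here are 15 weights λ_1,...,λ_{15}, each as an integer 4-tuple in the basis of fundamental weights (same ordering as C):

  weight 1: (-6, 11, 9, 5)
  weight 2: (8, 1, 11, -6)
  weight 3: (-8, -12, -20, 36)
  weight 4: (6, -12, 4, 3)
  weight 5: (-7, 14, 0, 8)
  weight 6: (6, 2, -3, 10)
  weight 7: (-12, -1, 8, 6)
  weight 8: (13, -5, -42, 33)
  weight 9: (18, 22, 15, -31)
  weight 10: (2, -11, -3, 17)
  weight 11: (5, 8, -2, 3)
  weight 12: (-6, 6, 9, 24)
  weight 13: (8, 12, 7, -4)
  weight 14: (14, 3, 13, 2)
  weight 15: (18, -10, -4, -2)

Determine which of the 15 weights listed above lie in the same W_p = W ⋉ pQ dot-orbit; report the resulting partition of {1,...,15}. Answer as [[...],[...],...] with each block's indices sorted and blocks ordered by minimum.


Type A_4, rank 4, |W|=120; reorder rows/cols to standard.

Alcove-folded reps (p=23, 15 weights, presented ϖ-order):

  1: (5, 7, 10, 1) · 2: (4, 2, 7, 5) · 3: (4, 7, 5, 0) · 4: (4, 7, 5, 0) · 5: (6, 9, 1, 3) · 6: (7, 3, 2, 9) · 7: (4, 7, 5, 0) · 8: (7, 3, 2, 9) · 9: (4, 7, 5, 0) · 10: (7, 3, 2, 9) · 11: (6, 9, 1, 3) · 12: (7, 3, 2, 9) · 13: (6, 9, 1, 3) · 14: (6, 9, 1, 3) · 15: (6, 9, 1, 3)

Linkage partition of the 15 weights (5 classes, p=23):

[[1], [2], [3, 4, 7, 9], [5, 11, 13, 14, 15], [6, 8, 10, 12]]


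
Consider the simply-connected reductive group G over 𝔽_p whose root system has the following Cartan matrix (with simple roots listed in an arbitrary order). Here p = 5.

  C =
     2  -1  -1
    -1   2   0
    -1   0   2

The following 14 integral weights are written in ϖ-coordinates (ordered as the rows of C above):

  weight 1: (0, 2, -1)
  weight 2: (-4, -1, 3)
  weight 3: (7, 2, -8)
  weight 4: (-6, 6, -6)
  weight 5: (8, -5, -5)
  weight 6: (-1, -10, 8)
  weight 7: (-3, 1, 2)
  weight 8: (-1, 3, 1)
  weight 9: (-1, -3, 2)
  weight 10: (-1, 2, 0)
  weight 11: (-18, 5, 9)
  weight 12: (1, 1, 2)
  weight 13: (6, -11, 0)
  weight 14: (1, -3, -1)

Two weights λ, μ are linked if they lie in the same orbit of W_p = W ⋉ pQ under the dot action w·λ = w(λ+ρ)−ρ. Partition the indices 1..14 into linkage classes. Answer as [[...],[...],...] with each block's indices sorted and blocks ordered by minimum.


A_3 Cartan matrix, 3 simple roots permuted; ρ=(1,1,1).

λ_j+ρ reflected into Ā_5 (⟨·,θ^∨⟩≤5); 3-tuples as given:

    λ_1 → (1, 3, 0)
    λ_2 → (0, 3, 1)
    λ_3 → (1, 1, 1)
    λ_4 → (0, 2, 0)
    λ_5 → (1, 0, 0)
    λ_6 → (1, 0, 0)
    λ_7 → (2, 0, 1)
    λ_8 → (0, 3, 1)
    λ_9 → (2, 0, 1)
    λ_10 → (0, 3, 1)
    λ_11 → (0, 3, 1)
    λ_12 → (2, 0, 1)
    λ_13 → (2, 0, 1)
    λ_14 → (0, 2, 0)

Partition of {1..14} into 6 W_5-dot-orbits:

[[1], [2, 8, 10, 11], [3], [4, 14], [5, 6], [7, 9, 12, 13]]


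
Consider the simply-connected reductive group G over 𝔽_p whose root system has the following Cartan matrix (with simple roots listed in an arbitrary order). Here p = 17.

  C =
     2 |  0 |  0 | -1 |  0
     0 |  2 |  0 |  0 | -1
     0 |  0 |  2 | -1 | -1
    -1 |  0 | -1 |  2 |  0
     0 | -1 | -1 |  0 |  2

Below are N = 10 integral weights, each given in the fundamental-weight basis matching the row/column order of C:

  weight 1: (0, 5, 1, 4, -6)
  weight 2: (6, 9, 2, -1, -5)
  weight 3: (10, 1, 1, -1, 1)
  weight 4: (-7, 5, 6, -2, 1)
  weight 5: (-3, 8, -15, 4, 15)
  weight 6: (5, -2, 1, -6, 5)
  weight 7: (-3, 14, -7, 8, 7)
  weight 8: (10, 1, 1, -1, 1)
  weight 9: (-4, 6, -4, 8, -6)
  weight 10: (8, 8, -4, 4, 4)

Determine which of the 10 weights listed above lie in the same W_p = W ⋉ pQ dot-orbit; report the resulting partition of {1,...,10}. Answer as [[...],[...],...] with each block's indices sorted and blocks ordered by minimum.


C ↔ A_5 under row/col permutation; |W(A_5)| = 720.

λ_j+ρ reflected into Ā_17 (⟨·,θ^∨⟩≤17); 5-tuples as given:

  λ_1 → (1, 1, 3, 2, 2);  λ_2 → (6, 6, 0, 1, 3);  λ_3 → (11, 2, 2, 0, 2);  λ_4 → (1, 6, 0, 6, 2);  λ_5 → (1, 1, 3, 2, 2);  λ_6 → (1, 1, 3, 2, 2);  λ_7 → (1, 6, 0, 6, 2);  λ_8 → (11, 2, 2, 0, 2);  λ_9 → (1, 1, 3, 2, 2);  λ_10 → (1, 1, 3, 2, 2)

The 10 indices split into 4 linkage classes (same alcove rep ⇔ same W_17-dot-orbit):

[[1, 5, 6, 9, 10], [2], [3, 8], [4, 7]]


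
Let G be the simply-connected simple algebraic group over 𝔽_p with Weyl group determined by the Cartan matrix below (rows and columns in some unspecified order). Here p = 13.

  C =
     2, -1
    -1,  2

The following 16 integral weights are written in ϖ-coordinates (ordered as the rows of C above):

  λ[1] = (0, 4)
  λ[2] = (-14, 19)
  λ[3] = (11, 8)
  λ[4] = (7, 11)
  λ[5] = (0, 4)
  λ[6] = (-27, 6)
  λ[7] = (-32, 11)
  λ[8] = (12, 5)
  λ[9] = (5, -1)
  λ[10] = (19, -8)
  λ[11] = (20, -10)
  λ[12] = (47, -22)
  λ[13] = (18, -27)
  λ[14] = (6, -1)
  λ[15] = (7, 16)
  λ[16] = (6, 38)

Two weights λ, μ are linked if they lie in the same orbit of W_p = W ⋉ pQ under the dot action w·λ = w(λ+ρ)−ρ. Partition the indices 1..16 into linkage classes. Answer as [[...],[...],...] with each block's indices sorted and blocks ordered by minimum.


Root system A_2: the 2×2 matrix C matches after relabeling.

Alcove-folded reps (p=13, 16 weights, presented ϖ-order):

    λ_1+ρ ↦ (1, 5)
    λ_2+ρ ↦ (6, 0)
    λ_3+ρ ↦ (4, 1)
    λ_4+ρ ↦ (1, 5)
    λ_5+ρ ↦ (1, 5)
    λ_6+ρ ↦ (6, 0)
    λ_7+ρ ↦ (1, 5)
    λ_8+ρ ↦ (7, 0)
    λ_9+ρ ↦ (6, 0)
    λ_10+ρ ↦ (6, 0)
    λ_11+ρ ↦ (4, 1)
    λ_12+ρ ↦ (4, 1)
    λ_13+ρ ↦ (6, 0)
    λ_14+ρ ↦ (7, 0)
    λ_15+ρ ↦ (4, 1)
    λ_16+ρ ↦ (7, 0)

Grouping the 16 weights by Ā_13-representative: 4 linkage classes.

[[1, 4, 5, 7], [2, 6, 9, 10, 13], [3, 11, 12, 15], [8, 14, 16]]


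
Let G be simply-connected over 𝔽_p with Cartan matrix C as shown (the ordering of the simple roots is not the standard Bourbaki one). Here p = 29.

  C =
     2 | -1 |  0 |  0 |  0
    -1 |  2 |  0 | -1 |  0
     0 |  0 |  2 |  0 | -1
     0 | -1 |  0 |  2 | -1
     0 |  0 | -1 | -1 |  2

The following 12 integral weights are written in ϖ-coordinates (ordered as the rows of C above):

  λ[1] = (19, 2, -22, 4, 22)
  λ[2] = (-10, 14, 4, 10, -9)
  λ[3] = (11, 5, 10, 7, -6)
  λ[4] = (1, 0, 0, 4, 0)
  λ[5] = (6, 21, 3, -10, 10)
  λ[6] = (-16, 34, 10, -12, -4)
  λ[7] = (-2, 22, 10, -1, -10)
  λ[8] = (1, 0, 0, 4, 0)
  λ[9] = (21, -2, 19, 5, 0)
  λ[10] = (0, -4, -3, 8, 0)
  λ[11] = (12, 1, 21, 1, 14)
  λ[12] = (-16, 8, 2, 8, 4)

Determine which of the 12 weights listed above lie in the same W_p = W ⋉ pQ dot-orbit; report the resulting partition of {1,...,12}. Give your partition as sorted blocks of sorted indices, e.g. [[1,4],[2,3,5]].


Dynkin diagram of C (from the 8 off-diagonal −1 entries): A_5.

W_29-reps of the 12 weights in Ā_29 (same 5-coord order as C):

  λ_1 → (2, 1, 1, 5, 1) · λ_2 → (9, 6, 3, 3, 5) · λ_3 → (9, 6, 3, 3, 5) · λ_4 → (2, 1, 1, 5, 1) · λ_5 → (1, 13, 2, 9, 0) · λ_6 → (9, 6, 3, 3, 5) · λ_7 → (1, 13, 2, 9, 0) · λ_8 → (2, 1, 1, 5, 1) · λ_9 → (2, 1, 1, 5, 1) · λ_10 → (2, 1, 1, 5, 1) · λ_11 → (2, 2, 3, 8, 4) · λ_12 → (9, 6, 3, 3, 5)

The 12 indices split into 4 linkage classes (same alcove rep ⇔ same W_29-dot-orbit):

[[1, 4, 8, 9, 10], [2, 3, 6, 12], [5, 7], [11]]
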